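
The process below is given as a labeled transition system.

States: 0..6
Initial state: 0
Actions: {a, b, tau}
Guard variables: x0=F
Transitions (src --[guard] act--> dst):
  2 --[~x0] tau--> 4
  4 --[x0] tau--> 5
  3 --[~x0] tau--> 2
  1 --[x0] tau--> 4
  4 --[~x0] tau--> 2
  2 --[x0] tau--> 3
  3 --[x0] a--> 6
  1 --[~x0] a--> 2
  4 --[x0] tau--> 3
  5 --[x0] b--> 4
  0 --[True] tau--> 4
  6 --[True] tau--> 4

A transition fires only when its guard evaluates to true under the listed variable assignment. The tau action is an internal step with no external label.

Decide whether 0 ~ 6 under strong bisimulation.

Bisimulation quotient by refinement:
  P[0] = {{0,1,2,3,4,5,6}}
  P[1] = {{0,2,3,4,6},{1},{5}}
3 equivalence class(es) (converged in 2)
[0]={0,2,3,4,6}  [6]={0,2,3,4,6}

Answer: BISIMILAR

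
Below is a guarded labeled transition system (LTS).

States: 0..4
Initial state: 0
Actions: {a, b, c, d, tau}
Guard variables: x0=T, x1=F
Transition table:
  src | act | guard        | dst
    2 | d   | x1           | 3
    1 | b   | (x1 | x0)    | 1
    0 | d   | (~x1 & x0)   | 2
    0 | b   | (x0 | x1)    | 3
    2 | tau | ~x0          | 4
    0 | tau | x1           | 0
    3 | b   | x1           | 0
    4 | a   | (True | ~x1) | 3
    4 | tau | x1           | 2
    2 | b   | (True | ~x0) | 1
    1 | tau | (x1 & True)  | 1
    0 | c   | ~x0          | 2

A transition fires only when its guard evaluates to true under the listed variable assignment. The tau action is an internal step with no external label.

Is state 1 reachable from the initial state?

Answer: REACHABLE

Working:
5 transition(s) survive guard evaluation.
Layer 0: {0}
Layer 1: {2,3}  total {0,2,3}
Layer 2: {1}  total {0,1,2,3}
Reachable = {0,1,2,3}
witness 1: d·b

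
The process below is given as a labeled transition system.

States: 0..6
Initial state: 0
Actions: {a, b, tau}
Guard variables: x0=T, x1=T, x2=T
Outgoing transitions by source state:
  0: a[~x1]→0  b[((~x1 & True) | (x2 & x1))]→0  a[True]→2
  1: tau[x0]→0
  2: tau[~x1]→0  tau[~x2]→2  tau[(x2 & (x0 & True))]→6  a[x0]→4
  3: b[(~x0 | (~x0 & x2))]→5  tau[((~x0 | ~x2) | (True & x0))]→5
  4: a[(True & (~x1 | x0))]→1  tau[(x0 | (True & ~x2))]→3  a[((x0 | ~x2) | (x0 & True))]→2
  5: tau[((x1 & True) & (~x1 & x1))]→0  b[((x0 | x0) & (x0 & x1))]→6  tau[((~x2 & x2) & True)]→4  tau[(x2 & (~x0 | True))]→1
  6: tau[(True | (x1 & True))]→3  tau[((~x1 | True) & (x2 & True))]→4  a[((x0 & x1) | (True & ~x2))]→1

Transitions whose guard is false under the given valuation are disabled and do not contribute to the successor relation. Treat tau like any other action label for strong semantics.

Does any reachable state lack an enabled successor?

Answer: DEADLOCK-FREE

Working:
R = {0,1,2,3,4,5,6}
  0: a→2  b→0  [deg 2]
  1: tau→0  [deg 1]
  2: a→4  tau→6  [deg 2]
  3: tau→5  [deg 1]
  4: a→1  a→2  tau→3  [deg 3]
  5: b→6  tau→1  [deg 2]
  6: a→1  tau→3  tau→4  [deg 3]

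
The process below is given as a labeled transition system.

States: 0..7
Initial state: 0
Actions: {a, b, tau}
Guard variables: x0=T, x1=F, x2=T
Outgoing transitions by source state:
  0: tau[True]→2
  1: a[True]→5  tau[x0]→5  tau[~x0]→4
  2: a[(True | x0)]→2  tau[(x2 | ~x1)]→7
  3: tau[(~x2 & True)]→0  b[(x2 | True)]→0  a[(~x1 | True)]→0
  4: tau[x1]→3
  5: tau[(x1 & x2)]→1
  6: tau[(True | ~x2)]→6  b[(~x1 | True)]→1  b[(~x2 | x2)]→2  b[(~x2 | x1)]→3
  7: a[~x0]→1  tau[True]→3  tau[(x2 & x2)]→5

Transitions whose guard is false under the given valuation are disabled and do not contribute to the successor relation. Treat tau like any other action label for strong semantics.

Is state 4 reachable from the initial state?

After dropping false guards: 12 live edges.
Layer 0: {0}
Layer 1: {2}  now seen {0,2}
Layer 2: {7}  now seen {0,2,7}
Layer 3: {3,5}  now seen {0,2,3,5,7}
Reachable = {0,2,3,5,7}

Answer: UNREACHABLE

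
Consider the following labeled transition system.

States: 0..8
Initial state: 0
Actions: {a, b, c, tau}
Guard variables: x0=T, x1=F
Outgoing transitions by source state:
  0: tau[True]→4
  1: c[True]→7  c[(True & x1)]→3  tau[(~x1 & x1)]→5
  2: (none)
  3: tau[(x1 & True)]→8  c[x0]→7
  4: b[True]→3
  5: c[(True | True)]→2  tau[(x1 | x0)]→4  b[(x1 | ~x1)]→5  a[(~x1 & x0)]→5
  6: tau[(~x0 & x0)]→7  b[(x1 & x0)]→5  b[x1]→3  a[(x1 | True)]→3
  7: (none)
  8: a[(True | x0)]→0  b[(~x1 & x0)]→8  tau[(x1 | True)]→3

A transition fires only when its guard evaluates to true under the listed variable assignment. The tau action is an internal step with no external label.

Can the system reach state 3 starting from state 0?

12 transition(s) survive guard evaluation.
L0 = {0}
L1 = {4}  now seen {0,4}
L2 = {3}  now seen {0,3,4}
L3 = {7}  now seen {0,3,4,7}
R = {0,3,4,7}
Path to 3: tau·b

Answer: REACHABLE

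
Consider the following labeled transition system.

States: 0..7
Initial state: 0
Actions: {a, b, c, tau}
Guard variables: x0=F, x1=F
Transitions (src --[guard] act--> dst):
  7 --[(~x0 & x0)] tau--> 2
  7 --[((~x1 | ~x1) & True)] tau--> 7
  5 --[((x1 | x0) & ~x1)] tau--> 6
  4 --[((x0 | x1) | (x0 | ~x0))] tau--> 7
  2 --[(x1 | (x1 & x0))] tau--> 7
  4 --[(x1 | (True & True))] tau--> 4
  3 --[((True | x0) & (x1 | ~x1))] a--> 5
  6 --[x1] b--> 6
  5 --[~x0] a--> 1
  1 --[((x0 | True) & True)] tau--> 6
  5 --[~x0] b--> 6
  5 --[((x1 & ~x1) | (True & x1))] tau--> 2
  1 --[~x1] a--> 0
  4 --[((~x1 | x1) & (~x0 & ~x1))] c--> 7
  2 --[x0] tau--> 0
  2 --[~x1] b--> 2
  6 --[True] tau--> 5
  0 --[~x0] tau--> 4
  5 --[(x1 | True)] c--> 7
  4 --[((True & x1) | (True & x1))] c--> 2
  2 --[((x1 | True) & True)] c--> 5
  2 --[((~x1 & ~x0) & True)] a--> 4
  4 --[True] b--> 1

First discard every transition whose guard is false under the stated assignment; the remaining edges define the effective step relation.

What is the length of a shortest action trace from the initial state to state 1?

Answer: 2

Analysis:
BFS to 1:
  Layer 0: {0}
  Layer 1: {4}
  Layer 2: {1,7}
first hit 1 at d=2 via tau·b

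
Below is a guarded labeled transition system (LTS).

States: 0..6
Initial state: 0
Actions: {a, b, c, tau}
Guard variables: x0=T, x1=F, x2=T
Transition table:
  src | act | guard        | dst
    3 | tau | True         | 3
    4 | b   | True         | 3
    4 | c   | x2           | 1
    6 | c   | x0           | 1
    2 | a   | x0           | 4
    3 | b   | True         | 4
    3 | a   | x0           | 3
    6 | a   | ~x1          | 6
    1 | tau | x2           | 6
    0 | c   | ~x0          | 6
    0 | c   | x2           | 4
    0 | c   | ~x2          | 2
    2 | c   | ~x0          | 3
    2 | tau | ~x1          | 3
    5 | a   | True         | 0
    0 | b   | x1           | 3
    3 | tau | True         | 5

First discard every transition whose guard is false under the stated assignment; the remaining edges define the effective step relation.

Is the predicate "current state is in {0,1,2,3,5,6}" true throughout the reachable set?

Allowed set {0,1,2,3,5,6}
R = {0,1,3,4,5,6}
  0: ok
  1: ok
  3: ok
  4: outside
  5: ok
  6: ok
witness against invariant: c → 4

Answer: INVARIANT VIOLATED at state 4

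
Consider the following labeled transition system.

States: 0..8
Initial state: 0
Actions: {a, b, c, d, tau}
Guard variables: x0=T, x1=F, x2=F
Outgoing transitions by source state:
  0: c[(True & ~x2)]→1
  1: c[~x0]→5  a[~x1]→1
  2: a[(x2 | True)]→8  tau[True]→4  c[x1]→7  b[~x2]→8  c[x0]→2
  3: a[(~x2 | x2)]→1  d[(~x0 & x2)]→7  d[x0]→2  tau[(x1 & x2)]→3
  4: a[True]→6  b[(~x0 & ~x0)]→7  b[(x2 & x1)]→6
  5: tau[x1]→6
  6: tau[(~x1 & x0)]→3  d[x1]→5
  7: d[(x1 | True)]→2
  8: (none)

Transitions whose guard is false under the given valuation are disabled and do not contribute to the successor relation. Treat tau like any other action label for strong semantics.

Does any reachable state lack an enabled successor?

R = {0,1}
  0: c→1  [1 exit(s)]
  1: a→1  [1 exit(s)]

Answer: DEADLOCK-FREE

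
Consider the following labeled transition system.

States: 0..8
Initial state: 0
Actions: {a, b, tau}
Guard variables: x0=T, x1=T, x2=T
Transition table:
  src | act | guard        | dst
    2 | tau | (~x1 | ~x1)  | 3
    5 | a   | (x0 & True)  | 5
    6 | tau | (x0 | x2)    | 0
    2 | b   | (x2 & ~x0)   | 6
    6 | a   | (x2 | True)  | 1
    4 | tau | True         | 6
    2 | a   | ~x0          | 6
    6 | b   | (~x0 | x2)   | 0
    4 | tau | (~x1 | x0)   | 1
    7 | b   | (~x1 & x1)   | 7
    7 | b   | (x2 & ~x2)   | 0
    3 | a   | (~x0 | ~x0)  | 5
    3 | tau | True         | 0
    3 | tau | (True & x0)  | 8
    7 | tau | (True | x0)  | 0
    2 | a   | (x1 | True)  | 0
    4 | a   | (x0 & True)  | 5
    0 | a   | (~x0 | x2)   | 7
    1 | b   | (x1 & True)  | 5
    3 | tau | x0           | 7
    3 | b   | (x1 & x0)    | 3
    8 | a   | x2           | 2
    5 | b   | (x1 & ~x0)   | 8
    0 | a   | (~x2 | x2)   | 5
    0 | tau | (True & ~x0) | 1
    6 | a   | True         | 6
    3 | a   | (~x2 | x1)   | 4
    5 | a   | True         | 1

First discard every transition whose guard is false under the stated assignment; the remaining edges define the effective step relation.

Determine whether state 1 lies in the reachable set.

Guard filter leaves 20 enabled edge(s).
Layer 0: {0}
Layer 1: {5,7}  total {0,5,7}
Layer 2: {1}  total {0,1,5,7}
Reach set: {0,1,5,7}
trace reaching 1: a·a

Answer: REACHABLE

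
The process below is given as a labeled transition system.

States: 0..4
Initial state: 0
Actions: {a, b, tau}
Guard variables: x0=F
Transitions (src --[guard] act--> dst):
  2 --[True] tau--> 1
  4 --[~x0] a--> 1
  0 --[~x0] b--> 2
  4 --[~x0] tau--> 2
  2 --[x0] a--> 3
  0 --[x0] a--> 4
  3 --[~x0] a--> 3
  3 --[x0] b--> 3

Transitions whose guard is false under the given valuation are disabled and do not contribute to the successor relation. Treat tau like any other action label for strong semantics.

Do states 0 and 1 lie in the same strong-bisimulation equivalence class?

Refine partition for ~:
  π0 = {{0,1,2,3,4}}
  π1 = {{0},{1},{2},{3},{4}}
5 equivalence class(es) (converged in 2)
0∈{0}, 1∈{1}

Answer: NOT BISIMILAR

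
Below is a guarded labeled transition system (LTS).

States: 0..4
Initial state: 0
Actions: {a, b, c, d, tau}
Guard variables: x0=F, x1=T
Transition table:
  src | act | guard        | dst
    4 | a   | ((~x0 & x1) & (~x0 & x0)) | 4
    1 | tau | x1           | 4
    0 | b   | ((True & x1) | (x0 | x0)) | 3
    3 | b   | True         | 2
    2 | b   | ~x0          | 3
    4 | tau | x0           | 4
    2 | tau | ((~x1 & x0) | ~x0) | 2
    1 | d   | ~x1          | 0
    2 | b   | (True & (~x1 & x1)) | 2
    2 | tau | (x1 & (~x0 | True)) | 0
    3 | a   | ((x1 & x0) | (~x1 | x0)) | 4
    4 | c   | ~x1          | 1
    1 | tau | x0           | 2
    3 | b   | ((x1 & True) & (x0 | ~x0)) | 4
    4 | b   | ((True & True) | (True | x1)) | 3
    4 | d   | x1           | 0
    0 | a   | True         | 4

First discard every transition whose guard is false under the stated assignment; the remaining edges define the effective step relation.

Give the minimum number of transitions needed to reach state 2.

Layered search for 2:
  L0 = {0}
  L1 = {3,4}
  L2 = {2}
first hit 2 at d=2 via b·b

Answer: 2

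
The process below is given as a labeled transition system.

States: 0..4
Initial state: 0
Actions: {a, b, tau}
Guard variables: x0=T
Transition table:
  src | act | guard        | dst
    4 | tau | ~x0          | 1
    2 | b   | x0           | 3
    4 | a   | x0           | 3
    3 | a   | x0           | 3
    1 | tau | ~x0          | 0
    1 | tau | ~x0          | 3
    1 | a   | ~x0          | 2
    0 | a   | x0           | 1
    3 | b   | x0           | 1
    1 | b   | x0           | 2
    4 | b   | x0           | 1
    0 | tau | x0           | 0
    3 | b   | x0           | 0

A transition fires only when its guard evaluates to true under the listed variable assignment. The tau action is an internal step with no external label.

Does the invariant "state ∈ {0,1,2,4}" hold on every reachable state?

Answer: INVARIANT VIOLATED at state 3

Working:
Inv-set: {0,1,2,4}
Reach set: {0,1,2,3}
  0: ✓
  1: ✓
  2: ✓
  3: VIOLATES
reach 3 via a·b·b — violates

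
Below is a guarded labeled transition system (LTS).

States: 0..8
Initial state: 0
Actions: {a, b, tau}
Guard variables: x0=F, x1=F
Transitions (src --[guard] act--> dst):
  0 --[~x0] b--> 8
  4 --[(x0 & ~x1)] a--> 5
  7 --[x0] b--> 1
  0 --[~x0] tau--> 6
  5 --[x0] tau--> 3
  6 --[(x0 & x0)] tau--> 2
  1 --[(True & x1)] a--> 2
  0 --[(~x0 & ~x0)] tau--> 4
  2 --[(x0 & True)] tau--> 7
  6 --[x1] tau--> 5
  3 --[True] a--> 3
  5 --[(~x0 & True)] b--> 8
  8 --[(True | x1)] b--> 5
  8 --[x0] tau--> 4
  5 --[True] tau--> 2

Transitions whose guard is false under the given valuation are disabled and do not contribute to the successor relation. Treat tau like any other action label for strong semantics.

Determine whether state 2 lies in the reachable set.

Answer: REACHABLE

Working:
Guard filter leaves 7 enabled edge(s).
Layer 0: {0}
Layer 1: {4,6,8}  total {0,4,6,8}
Layer 2: {5}  total {0,4,5,6,8}
Layer 3: {2}  total {0,2,4,5,6,8}
Reachable = {0,2,4,5,6,8}
witness 2: b·b·tau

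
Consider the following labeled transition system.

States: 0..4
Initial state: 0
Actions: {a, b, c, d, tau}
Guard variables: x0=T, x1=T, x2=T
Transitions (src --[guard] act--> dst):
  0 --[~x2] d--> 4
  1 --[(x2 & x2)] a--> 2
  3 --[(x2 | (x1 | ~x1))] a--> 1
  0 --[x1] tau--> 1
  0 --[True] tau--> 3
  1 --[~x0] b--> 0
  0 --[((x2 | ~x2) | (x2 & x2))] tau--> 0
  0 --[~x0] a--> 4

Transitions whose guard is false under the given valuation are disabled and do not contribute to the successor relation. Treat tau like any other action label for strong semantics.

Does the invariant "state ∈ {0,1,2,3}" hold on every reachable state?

Answer: INVARIANT HOLDS

Working:
Safe = {0,1,2,3}
R = {0,1,2,3}
  0: ok
  1: ok
  2: ok
  3: ok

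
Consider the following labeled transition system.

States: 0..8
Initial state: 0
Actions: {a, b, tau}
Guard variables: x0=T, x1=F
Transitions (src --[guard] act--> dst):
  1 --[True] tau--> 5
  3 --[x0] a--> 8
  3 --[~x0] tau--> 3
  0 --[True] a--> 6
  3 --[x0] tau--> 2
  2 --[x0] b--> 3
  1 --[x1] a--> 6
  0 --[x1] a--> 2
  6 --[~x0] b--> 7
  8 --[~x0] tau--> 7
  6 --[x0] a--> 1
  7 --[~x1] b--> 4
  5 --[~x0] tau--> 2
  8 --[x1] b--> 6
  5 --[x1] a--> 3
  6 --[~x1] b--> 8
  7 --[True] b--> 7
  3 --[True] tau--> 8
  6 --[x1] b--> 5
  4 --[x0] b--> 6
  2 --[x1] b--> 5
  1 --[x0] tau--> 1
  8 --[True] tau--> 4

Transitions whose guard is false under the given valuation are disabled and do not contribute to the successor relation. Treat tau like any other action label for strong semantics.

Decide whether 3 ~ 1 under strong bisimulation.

Answer: NOT BISIMILAR

Trace:
Bisimulation quotient by refinement:
  P[0] = {{0,1,2,3,4,5,6,7,8}}
  P[1] = {{0},{1,8},{2,4,7},{3},{5},{6}}
  P[2] = {{0},{1},{2},{3},{4},{5},{6},{7},{8}}
stable after 3 split(s): 9 block(s)
[3]={3}  [1]={1}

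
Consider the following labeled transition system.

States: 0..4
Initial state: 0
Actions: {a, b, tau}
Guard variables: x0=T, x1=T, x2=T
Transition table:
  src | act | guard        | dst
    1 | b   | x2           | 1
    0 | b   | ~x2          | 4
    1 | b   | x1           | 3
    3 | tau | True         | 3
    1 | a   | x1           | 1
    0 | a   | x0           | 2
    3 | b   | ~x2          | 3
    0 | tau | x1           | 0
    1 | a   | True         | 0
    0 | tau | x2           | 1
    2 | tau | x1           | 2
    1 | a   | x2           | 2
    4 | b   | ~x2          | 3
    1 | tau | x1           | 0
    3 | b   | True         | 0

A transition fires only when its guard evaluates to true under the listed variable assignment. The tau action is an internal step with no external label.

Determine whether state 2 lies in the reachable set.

12 transition(s) survive guard evaluation.
depth 0: {0}
depth 1: {1,2}  total {0,1,2}
depth 2: {3}  total {0,1,2,3}
Reachable = {0,1,2,3}
trace reaching 2: a

Answer: REACHABLE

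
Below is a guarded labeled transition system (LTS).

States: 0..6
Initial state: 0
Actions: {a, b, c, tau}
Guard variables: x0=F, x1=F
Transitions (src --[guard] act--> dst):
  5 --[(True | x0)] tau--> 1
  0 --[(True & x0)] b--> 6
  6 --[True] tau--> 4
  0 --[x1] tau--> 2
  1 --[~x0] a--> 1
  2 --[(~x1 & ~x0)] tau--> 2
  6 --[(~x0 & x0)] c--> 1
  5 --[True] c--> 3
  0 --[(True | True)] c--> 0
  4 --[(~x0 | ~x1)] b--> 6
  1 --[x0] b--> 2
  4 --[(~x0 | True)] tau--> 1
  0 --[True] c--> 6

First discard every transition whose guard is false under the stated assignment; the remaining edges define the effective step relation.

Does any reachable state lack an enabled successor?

Reachable = {0,1,4,6}
  0: c→0  c→6  [deg 2]
  1: a→1  [deg 1]
  4: b→6  tau→1  [deg 2]
  6: tau→4  [deg 1]

Answer: DEADLOCK-FREE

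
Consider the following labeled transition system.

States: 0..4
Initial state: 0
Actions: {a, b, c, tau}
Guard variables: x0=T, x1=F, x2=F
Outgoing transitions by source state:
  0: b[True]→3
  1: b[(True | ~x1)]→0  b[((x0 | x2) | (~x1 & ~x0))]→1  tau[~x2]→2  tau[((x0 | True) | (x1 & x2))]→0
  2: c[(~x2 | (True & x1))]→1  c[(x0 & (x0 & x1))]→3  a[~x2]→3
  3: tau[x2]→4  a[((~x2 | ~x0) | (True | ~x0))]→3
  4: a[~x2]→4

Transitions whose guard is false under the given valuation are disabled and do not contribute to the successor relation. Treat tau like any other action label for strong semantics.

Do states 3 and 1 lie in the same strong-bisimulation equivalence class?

Answer: NOT BISIMILAR

Working:
Refine partition for ~:
  round 0: {{0,1,2,3,4}}
  round 1: {{0},{1},{2},{3,4}}
Fixed point at round 2; 4 class(es).
[3]={3,4}  [1]={1}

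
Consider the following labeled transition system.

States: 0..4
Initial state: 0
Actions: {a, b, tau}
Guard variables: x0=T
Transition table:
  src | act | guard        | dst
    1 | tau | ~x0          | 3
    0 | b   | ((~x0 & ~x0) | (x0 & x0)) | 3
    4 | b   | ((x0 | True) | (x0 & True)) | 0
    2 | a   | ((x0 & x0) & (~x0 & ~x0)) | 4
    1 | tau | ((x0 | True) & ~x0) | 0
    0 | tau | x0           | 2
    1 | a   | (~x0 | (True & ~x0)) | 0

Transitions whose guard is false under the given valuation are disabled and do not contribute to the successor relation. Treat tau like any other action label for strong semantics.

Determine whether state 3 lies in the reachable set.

Answer: REACHABLE

Working:
Guard filter leaves 3 enabled edge(s).
L0 = {0}
L1 = {2,3}  total {0,2,3}
R = {0,2,3}
witness 3: b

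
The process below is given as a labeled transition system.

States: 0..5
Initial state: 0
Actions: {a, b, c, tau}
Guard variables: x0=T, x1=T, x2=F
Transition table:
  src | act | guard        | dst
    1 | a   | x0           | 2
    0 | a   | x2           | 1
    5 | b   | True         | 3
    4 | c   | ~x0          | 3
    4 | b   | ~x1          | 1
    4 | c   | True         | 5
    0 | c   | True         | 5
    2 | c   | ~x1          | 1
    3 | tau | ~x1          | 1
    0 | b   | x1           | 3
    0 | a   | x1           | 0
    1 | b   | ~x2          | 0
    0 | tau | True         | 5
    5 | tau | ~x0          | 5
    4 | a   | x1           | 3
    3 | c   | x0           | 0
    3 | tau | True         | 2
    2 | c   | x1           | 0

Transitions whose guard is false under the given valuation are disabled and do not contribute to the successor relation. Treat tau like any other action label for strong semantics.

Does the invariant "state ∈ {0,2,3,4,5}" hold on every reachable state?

Answer: INVARIANT HOLDS

Analysis:
Allowed set {0,2,3,4,5}
Reachable = {0,2,3,5}
  0: safe
  2: safe
  3: safe
  5: safe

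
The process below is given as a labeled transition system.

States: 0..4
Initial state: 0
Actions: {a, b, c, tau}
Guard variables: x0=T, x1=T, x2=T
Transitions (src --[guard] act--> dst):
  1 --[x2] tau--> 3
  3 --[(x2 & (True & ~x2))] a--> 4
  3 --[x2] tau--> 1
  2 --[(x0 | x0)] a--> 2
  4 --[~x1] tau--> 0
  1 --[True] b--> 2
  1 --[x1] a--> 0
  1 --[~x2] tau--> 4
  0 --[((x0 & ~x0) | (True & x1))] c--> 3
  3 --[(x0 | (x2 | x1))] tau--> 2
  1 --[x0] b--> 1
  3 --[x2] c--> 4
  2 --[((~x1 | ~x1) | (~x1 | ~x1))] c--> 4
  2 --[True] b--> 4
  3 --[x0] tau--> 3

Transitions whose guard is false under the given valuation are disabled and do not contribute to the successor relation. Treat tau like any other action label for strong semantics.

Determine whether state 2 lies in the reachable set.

11 transition(s) survive guard evaluation.
L0 = {0}
L1 = {3}  now seen {0,3}
L2 = {1,2,4}  now seen {0,1,2,3,4}
Reach set: {0,1,2,3,4}
witness 2: c·tau

Answer: REACHABLE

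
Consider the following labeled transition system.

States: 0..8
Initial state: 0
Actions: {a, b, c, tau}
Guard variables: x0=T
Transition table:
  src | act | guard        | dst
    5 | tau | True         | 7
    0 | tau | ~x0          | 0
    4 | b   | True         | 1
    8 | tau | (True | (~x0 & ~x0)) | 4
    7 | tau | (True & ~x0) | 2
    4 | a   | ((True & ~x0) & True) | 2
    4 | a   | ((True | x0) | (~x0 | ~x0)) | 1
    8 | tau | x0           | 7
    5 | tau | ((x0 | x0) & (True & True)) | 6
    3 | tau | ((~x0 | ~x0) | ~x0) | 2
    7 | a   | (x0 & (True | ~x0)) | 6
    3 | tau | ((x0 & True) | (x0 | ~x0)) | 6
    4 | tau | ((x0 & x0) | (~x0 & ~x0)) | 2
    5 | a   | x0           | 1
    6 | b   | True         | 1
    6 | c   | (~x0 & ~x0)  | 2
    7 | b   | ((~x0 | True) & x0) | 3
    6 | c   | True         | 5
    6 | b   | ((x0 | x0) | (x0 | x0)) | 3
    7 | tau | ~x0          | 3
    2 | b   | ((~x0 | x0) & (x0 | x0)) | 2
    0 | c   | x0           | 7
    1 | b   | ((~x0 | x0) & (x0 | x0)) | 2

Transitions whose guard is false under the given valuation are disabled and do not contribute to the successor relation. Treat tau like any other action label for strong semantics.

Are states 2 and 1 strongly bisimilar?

Answer: BISIMILAR

Trace:
Bisimulation quotient by refinement:
  π0 = {{0,1,2,3,4,5,6,7,8}}
  π1 = {{0},{1,2},{3,8},{4},{5},{6},{7}}
  π2 = {{0},{1,2},{3},{4},{5},{6},{7},{8}}
stable after 3 split(s): 8 block(s)
2∈{1,2}, 1∈{1,2}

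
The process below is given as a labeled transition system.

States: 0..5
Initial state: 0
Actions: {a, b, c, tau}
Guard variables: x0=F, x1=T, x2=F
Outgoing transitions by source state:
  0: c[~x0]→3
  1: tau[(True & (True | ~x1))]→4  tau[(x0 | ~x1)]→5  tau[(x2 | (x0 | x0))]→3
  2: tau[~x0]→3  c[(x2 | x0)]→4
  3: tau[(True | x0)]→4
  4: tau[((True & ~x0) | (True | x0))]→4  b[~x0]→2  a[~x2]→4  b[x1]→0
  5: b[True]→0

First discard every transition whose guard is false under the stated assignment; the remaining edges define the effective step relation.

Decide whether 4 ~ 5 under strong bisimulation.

Answer: NOT BISIMILAR

Trace:
Compute ~ classes (split until stable):
  π0 = {{0,1,2,3,4,5}}
  π1 = {{0},{1,2,3},{4},{5}}
  π2 = {{0},{1,3},{2},{4},{5}}
Fixed point at round 3; 5 class(es).
[4]={4}  [5]={5}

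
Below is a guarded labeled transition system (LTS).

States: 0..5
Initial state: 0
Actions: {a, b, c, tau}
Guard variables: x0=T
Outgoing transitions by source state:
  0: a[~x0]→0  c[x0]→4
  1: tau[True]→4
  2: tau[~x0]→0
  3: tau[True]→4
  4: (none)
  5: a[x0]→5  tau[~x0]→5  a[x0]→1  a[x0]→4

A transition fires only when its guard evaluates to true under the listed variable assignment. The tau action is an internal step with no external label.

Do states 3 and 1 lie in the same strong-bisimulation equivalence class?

Bisimulation quotient by refinement:
  round 0: {{0,1,2,3,4,5}}
  round 1: {{0},{1,3},{2,4},{5}}
Fixed point at round 2; 4 class(es).
[3]={1,3}  [1]={1,3}

Answer: BISIMILAR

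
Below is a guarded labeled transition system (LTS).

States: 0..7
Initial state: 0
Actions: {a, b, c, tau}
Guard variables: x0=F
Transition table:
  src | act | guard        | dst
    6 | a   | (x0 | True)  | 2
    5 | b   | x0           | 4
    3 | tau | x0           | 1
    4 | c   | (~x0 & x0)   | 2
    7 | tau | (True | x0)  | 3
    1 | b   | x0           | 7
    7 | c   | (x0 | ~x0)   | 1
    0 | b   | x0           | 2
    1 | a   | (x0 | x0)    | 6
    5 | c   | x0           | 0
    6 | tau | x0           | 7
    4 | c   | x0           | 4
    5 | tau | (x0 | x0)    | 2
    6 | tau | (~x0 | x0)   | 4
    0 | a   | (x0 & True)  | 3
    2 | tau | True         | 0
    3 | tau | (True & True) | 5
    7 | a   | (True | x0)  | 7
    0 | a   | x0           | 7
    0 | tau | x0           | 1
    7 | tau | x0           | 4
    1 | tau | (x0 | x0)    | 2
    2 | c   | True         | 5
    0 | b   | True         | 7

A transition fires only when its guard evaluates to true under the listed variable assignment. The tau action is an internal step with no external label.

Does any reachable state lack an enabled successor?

Answer: DEADLOCK at state 1

Working:
Reach set: {0,1,3,5,7}
  0: b→7  [1 exit(s)]
  1: ∅  [no exit]
  3: tau→5  [1 exit(s)]
  5: ∅  [no exit]
  7: a→7  c→1  tau→3  [3 exit(s)]
Path to 1: b·c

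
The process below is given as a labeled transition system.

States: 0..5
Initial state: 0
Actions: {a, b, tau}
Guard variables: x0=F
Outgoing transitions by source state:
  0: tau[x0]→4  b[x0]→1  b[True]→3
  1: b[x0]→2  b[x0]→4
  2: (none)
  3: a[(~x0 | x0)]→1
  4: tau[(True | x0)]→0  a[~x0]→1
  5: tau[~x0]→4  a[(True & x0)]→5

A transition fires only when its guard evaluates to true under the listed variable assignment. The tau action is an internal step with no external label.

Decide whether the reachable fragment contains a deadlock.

Reachable = {0,1,3}
  0: b→3  [deg 1]
  1: ∅  [STUCK]
  3: a→1  [deg 1]
Path to 1: b·a

Answer: DEADLOCK at state 1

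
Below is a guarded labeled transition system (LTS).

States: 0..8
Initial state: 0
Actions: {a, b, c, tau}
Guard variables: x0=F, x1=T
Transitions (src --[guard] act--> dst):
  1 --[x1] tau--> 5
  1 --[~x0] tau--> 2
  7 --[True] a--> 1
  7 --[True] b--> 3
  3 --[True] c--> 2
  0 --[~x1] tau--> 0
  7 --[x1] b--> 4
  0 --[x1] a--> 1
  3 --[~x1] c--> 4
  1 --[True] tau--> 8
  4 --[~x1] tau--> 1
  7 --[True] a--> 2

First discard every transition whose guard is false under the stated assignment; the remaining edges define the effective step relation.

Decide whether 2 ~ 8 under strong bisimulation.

Refine partition for ~:
  round 0: {{0,1,2,3,4,5,6,7,8}}
  round 1: {{0},{1},{2,4,5,6,8},{3},{7}}
Fixed point at round 2; 5 class(es).
class of 2: {2,4,5,6,8}; class of 8: {2,4,5,6,8}

Answer: BISIMILAR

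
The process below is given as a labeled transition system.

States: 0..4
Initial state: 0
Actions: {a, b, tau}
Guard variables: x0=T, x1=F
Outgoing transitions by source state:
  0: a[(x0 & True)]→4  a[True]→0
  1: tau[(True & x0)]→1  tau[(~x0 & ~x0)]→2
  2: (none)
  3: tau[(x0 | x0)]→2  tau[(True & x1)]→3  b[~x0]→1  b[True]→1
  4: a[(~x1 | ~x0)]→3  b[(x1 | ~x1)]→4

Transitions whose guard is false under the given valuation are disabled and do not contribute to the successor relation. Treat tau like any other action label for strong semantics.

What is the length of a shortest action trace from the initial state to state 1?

Answer: 3

Working:
BFS to 1:
  depth 0: {0}
  depth 1: {4}
  depth 2: {3}
  depth 3: {1,2}
depth(1)=3, e.g. a·a·b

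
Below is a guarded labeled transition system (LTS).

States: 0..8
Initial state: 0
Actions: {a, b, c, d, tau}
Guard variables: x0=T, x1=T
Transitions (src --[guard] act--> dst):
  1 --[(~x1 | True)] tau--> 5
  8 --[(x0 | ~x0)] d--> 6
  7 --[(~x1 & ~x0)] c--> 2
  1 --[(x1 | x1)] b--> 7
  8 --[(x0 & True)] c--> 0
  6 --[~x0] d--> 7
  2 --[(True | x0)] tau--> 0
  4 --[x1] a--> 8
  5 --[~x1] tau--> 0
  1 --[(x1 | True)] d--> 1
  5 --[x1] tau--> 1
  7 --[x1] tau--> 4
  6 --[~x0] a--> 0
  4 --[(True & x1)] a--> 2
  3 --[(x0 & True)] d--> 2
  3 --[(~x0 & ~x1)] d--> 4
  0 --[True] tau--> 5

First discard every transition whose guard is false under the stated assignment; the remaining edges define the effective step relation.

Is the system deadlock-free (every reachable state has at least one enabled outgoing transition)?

R = {0,1,2,4,5,6,7,8}
  0: tau→5  [1 exit(s)]
  1: b→7  d→1  tau→5  [3 exit(s)]
  2: tau→0  [1 exit(s)]
  4: a→2  a→8  [2 exit(s)]
  5: tau→1  [1 exit(s)]
  6: ∅  [STUCK]
  7: tau→4  [1 exit(s)]
  8: c→0  d→6  [2 exit(s)]
Path to 6: tau·tau·b·tau·a·d

Answer: DEADLOCK at state 6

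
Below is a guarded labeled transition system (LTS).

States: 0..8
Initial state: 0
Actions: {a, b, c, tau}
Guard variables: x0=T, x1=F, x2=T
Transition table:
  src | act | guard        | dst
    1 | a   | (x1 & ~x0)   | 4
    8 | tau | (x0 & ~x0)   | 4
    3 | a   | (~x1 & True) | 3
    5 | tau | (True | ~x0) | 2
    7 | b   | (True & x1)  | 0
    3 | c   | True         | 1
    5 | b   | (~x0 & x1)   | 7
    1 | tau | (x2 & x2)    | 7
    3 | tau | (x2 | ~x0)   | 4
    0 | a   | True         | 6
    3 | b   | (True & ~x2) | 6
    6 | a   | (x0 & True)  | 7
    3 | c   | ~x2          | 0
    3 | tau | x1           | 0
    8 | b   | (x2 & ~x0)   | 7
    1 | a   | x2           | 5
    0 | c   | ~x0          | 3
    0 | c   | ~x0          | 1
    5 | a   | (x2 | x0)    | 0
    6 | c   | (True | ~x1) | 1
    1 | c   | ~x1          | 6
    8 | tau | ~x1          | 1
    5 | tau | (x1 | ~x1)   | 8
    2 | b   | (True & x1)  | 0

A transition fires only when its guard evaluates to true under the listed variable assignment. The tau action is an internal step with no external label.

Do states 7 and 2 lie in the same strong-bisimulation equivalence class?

Answer: BISIMILAR

Working:
Refine partition for ~:
  π0 = {{0,1,2,3,4,5,6,7,8}}
  π1 = {{0},{1,3},{2,4,7},{5},{6},{8}}
  π2 = {{0},{1},{2,4,7},{3},{5},{6},{8}}
stable after 3 split(s): 7 block(s)
7∈{2,4,7}, 2∈{2,4,7}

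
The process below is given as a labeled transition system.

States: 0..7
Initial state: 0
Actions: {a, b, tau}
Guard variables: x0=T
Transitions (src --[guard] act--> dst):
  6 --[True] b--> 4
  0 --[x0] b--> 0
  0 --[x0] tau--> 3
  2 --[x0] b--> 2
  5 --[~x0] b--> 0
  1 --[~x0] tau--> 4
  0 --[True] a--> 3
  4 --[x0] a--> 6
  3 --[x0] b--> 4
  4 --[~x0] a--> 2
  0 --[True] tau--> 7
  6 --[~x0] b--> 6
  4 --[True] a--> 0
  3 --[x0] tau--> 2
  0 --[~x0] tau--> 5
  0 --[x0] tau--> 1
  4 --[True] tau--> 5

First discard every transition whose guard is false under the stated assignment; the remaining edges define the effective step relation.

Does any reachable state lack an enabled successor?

Reach set: {0,1,2,3,4,5,6,7}
  0: a→3  b→0  tau→1  tau→3  tau→7  [deg 5]
  1: ∅  [STUCK]
  2: b→2  [deg 1]
  3: b→4  tau→2  [deg 2]
  4: a→0  a→6  tau→5  [deg 3]
  5: ∅  [STUCK]
  6: b→4  [deg 1]
  7: ∅  [STUCK]
trace reaching 1: tau

Answer: DEADLOCK at state 1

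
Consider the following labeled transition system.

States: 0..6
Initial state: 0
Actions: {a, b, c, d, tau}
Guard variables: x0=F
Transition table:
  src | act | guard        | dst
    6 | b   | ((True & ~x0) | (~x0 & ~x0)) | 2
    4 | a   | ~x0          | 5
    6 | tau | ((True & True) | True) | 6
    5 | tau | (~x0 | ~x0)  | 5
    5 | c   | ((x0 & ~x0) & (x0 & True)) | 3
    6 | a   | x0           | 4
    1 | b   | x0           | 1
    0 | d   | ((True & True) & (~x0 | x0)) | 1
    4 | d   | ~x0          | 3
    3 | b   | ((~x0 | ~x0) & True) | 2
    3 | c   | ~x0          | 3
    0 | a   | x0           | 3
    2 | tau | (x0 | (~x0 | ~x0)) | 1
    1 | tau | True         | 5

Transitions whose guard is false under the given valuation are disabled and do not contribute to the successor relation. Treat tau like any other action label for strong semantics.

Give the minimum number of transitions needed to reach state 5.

Breadth-first toward 5:
  Layer 0: {0}
  Layer 1: {1}
  Layer 2: {5}
depth(5)=2, e.g. d·tau

Answer: 2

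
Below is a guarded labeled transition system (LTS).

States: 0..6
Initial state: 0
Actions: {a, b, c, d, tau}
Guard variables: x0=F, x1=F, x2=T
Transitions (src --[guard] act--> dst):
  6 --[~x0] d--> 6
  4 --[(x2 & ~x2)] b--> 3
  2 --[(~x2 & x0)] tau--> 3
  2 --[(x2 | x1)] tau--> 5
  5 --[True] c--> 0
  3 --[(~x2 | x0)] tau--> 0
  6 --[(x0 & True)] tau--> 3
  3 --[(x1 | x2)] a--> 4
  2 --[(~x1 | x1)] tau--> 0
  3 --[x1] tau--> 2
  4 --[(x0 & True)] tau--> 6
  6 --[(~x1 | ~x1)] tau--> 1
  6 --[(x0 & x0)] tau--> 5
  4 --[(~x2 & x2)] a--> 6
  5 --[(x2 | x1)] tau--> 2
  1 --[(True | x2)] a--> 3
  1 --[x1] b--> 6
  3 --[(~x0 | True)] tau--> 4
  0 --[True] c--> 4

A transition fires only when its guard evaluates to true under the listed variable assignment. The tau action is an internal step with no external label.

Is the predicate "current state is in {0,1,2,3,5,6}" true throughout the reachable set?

Safe = {0,1,2,3,5,6}
R = {0,4}
  0: ✓
  4: ✗ unsafe
counterexample path to 4: c

Answer: INVARIANT VIOLATED at state 4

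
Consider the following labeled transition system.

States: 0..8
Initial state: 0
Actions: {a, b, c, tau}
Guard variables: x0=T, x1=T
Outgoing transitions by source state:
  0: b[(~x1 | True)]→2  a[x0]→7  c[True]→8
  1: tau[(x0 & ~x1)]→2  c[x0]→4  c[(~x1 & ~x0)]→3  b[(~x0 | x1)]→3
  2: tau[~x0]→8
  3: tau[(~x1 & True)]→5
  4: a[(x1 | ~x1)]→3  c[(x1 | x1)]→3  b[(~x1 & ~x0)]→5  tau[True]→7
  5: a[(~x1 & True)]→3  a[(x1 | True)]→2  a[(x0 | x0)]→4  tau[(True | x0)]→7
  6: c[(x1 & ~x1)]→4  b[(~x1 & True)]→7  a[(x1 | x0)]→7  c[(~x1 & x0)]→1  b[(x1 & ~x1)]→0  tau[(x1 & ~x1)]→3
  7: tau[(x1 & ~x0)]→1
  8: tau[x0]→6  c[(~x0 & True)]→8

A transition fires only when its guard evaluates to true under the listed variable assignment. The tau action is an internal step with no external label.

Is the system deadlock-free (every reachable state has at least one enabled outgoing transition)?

Answer: DEADLOCK at state 2

Trace:
Reach set: {0,2,6,7,8}
  0: a→7  b→2  c→8  [deg 3]
  2: ∅  [no exit]
  6: a→7  [deg 1]
  7: ∅  [no exit]
  8: tau→6  [deg 1]
trace reaching 2: b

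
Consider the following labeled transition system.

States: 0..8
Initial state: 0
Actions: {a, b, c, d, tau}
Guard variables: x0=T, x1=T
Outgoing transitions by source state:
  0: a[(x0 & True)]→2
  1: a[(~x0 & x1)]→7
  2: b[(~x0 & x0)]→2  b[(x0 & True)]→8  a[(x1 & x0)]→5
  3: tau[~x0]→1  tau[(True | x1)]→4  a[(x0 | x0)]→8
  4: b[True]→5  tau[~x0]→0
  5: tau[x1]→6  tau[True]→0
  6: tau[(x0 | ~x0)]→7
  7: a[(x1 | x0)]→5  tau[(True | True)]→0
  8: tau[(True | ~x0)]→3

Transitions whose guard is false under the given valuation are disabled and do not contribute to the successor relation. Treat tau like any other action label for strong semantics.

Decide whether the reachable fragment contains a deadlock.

Answer: DEADLOCK-FREE

Trace:
Reach set: {0,2,3,4,5,6,7,8}
  0: a→2  [deg 1]
  2: a→5  b→8  [deg 2]
  3: a→8  tau→4  [deg 2]
  4: b→5  [deg 1]
  5: tau→0  tau→6  [deg 2]
  6: tau→7  [deg 1]
  7: a→5  tau→0  [deg 2]
  8: tau→3  [deg 1]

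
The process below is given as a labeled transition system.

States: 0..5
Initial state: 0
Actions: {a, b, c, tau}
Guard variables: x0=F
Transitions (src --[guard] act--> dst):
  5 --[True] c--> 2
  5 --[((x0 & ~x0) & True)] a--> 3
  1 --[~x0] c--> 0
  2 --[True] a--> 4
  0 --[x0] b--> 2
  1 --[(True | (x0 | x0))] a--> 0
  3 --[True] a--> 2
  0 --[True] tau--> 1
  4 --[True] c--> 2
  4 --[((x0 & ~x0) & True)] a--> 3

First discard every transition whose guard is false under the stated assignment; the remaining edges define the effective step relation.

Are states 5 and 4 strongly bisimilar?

Answer: BISIMILAR

Working:
Bisimulation quotient by refinement:
  π0 = {{0,1,2,3,4,5}}
  π1 = {{0},{1},{2,3},{4,5}}
  π2 = {{0},{1},{2},{3},{4,5}}
5 equivalence class(es) (converged in 3)
5∈{4,5}, 4∈{4,5}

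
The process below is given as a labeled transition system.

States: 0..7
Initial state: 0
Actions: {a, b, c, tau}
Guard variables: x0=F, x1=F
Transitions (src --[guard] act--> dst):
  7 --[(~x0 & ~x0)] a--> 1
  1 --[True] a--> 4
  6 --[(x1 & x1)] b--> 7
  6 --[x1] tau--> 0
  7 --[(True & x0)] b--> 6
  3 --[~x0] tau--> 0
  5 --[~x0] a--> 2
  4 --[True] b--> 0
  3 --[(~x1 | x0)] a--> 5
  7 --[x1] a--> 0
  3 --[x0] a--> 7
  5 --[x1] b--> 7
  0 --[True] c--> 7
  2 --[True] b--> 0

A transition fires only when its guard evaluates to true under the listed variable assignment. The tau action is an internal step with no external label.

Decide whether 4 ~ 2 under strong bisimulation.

Refine partition for ~:
  round 0: {{0,1,2,3,4,5,6,7}}
  round 1: {{0},{1,5,7},{2,4},{3},{6}}
  round 2: {{0},{1,5},{2,4},{3},{6},{7}}
6 equivalence class(es) (converged in 3)
[4]={2,4}  [2]={2,4}

Answer: BISIMILAR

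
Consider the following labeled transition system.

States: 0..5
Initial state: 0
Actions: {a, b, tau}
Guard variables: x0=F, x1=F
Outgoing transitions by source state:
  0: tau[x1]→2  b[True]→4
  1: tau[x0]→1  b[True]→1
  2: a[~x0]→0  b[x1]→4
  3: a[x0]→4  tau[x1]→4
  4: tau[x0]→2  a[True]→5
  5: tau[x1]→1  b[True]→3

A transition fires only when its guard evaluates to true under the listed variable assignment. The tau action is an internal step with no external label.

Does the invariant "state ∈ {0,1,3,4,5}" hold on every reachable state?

Allowed set {0,1,3,4,5}
Reach set: {0,3,4,5}
  0: ok
  3: ok
  4: ok
  5: ok

Answer: INVARIANT HOLDS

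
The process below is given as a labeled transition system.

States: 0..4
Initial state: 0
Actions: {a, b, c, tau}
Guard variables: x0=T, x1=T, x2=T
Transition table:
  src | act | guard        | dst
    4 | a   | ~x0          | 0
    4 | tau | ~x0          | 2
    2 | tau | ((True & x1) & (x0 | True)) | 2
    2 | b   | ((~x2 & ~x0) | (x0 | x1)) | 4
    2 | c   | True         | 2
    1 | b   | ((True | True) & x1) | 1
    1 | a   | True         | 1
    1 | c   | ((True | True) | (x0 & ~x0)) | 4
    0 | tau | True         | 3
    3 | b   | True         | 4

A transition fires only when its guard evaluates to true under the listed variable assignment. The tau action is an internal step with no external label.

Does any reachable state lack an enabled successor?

Answer: DEADLOCK at state 4

Trace:
R = {0,3,4}
  0: tau→3  [1 out]
  3: b→4  [1 out]
  4: ∅  [no exit]
trace reaching 4: tau·b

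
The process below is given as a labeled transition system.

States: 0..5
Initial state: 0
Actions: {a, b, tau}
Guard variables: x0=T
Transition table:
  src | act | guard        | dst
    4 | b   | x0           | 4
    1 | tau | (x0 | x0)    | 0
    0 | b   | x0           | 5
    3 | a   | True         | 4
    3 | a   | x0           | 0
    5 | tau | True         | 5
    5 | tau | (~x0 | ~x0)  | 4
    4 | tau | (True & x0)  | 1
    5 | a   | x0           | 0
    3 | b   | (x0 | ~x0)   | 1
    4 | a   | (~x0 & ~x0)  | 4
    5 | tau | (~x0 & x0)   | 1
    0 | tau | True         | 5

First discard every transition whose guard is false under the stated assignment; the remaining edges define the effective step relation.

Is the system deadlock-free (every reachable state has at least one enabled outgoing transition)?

Answer: DEADLOCK-FREE

Working:
Reachable = {0,5}
  0: b→5  tau→5  [2 out]
  5: a→0  tau→5  [2 out]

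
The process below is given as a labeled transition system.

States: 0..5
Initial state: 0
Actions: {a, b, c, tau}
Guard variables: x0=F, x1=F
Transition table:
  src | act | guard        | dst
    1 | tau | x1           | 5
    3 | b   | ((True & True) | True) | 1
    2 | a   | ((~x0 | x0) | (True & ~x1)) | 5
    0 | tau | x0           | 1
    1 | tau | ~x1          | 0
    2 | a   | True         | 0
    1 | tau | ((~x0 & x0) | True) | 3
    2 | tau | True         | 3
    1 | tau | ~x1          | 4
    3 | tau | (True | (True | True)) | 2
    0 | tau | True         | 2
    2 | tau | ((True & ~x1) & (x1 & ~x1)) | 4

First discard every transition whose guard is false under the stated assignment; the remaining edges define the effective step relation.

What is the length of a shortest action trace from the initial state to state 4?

Answer: 4

Analysis:
Breadth-first toward 4:
  L0 = {0}
  L1 = {2}
  L2 = {3,5}
  L3 = {1}
  L4 = {4}
4 enters at depth 4; path tau·tau·b·tau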